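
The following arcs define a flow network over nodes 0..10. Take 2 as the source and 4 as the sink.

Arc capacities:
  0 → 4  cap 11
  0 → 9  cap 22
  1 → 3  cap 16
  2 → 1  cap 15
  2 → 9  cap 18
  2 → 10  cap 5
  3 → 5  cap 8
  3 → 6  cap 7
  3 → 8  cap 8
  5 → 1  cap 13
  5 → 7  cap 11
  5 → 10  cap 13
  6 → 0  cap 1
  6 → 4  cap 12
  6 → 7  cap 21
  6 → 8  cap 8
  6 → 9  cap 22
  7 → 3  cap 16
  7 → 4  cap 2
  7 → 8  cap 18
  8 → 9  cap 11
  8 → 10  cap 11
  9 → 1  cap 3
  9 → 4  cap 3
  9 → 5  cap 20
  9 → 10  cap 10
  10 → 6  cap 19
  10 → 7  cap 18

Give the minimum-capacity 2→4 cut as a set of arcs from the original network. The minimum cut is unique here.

augment #1: 2→9→4 push 3
augment #2: 2→10→6→4 push 5
augment #3: 2→1→3→6→4 push 7
augment #4: 2→9→5→7→4 push 2
augment #5: 2→9→10→6→0→4 push 1
max flow = 18; residual-reachable set from 2 gives S-side
cut edges (S→T): {(6,0), (6,4), (7,4), (9,4)} total cap 18

Min-cut arcs: {(6,0), (6,4), (7,4), (9,4)} (total capacity 18)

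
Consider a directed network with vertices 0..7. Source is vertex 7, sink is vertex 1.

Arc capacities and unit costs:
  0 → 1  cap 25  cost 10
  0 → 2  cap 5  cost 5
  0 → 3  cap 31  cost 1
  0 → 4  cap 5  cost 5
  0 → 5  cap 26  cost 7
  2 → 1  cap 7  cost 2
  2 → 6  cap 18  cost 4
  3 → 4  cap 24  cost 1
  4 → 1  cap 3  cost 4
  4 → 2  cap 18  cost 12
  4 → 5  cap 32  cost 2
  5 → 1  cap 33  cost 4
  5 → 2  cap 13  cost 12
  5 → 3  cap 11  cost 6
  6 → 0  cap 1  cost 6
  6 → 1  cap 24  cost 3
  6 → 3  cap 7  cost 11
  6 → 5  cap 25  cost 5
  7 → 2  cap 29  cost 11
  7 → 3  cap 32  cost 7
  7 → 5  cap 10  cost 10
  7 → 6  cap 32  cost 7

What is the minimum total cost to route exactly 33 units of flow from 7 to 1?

shortest-cost path #1: 7→6→1 push 24 @ unit cost 10 (adds 240)
shortest-cost path #2: 7→3→4→1 push 3 @ unit cost 12 (adds 36)
shortest-cost path #3: 7→2→1 push 6 @ unit cost 13 (adds 78)
total cost = 354

Minimum cost for 33 units: 354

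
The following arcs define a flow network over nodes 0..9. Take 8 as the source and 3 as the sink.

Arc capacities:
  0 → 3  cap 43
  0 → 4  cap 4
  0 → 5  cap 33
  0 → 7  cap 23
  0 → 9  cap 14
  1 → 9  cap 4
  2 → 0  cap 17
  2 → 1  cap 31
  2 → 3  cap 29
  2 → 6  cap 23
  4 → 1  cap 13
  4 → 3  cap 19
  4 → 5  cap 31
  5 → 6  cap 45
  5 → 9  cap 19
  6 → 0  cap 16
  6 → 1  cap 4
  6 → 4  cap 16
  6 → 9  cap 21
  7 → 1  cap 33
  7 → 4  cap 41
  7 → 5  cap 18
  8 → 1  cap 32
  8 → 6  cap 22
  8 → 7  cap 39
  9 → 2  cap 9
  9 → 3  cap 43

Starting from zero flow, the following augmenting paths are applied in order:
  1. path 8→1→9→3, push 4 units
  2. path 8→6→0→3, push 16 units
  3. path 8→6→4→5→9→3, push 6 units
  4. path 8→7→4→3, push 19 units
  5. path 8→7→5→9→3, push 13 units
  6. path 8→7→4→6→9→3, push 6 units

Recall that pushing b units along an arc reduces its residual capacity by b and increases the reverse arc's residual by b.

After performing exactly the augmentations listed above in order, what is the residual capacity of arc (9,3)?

after path 1 (8→1→9→3, push 4): res(9,3)=39
after path 2 (8→6→0→3, push 16): res(9,3)=39
after path 3 (8→6→4→5→9→3, push 6): res(9,3)=33
after path 4 (8→7→4→3, push 19): res(9,3)=33
after path 5 (8→7→5→9→3, push 13): res(9,3)=20
after path 6 (8→7→4→6→9→3, push 6): res(9,3)=14

Residual capacity of (9,3): 14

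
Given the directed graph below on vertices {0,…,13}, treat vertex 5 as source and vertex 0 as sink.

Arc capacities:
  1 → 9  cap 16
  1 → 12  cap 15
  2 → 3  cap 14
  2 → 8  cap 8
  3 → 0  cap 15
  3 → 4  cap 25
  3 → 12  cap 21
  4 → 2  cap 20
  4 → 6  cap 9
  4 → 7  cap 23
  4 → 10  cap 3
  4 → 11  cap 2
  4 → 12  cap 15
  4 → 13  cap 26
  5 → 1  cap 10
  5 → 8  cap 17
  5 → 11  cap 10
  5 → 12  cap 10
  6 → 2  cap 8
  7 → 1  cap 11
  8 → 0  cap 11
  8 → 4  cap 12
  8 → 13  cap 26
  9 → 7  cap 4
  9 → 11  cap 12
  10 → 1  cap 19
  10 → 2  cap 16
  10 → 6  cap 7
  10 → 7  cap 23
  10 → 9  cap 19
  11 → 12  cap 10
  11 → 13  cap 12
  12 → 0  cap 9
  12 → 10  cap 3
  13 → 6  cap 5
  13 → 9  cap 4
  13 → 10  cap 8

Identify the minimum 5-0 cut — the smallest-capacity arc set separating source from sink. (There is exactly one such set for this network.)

Min-cut arcs: {(2,3), (8,0), (12,0)} (total capacity 34)

augment #1: 5→8→0 push 11
augment #2: 5→12→0 push 9
augment #3: 5→8→4→2→3→0 push 6
augment #4: 5→12→10→2→3→0 push 1
augment #5: 5→1→12→10→2→3→0 push 2
augment #6: 5→11→13→6→2→3→0 push 5
max flow = 34; residual-reachable set from 5 gives S-side
cut edges (S→T): {(2,3), (8,0), (12,0)} total cap 34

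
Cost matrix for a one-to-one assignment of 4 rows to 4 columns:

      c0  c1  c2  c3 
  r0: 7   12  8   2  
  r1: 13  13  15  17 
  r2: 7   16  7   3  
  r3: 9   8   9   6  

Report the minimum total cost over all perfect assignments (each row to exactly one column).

Minimum assignment cost: 30

optimal assignment: row0→col3 (cost 2), row1→col0 (cost 13), row2→col2 (cost 7), row3→col1 (cost 8)
total = 2 + 13 + 7 + 8 = 30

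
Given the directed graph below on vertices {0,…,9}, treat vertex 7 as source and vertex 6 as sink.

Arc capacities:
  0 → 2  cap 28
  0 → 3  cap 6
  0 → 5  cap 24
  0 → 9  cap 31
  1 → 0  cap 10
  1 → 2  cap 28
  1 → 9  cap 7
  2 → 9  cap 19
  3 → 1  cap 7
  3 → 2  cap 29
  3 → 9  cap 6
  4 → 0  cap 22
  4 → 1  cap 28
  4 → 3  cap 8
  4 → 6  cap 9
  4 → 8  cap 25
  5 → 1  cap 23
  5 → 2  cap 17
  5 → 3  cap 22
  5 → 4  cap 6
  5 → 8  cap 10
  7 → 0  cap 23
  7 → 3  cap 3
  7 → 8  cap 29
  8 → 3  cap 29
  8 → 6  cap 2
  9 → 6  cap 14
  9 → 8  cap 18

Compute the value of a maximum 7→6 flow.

Maximum flow value: 22

augment #1: 7→8→6 bottleneck 2, total now 2
augment #2: 7→0→9→6 bottleneck 14, total now 16
augment #3: 7→0→5→4→6 bottleneck 6, total now 22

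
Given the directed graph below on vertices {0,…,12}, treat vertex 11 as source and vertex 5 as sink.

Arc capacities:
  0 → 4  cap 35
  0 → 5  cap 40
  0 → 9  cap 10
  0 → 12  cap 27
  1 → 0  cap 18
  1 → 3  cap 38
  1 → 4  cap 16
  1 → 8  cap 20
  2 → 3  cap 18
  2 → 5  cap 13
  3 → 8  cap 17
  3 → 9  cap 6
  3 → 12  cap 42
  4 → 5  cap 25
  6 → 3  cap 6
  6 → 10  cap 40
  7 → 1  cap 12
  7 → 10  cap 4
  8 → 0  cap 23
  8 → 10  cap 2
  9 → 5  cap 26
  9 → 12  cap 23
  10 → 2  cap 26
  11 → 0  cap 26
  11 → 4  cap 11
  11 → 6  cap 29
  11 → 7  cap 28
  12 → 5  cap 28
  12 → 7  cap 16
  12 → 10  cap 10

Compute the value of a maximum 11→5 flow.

Maximum flow value: 81

augment #1: 11→0→5 bottleneck 26, total now 26
augment #2: 11→4→5 bottleneck 11, total now 37
augment #3: 11→6→3→9→5 bottleneck 6, total now 43
augment #4: 11→6→10→2→5 bottleneck 13, total now 56
augment #5: 11→7→1→0→5 bottleneck 12, total now 68
augment #6: 11→6→10→2→3→12→5 bottleneck 10, total now 78
augment #7: 11→7→10→2→3→12→5 bottleneck 3, total now 81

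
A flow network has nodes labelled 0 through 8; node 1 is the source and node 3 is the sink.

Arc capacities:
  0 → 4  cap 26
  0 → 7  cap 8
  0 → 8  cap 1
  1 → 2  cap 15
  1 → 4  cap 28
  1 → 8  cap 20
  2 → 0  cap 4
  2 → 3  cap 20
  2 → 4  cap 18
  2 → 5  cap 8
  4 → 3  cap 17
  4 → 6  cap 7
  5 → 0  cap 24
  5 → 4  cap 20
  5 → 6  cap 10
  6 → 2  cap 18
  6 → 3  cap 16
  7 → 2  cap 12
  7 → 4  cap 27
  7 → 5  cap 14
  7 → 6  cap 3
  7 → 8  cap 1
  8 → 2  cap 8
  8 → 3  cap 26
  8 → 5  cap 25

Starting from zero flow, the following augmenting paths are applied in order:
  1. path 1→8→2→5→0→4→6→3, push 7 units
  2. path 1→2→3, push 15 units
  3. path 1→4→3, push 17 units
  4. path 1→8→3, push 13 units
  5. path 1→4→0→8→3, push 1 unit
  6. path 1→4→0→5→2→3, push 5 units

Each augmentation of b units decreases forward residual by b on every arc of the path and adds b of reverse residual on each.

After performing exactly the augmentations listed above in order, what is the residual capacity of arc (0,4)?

Residual capacity of (0,4): 25

after path 1 (1→8→2→5→0→4→6→3, push 7): res(0,4)=19
after path 2 (1→2→3, push 15): res(0,4)=19
after path 3 (1→4→3, push 17): res(0,4)=19
after path 4 (1→8→3, push 13): res(0,4)=19
after path 5 (1→4→0→8→3, push 1): res(0,4)=20
after path 6 (1→4→0→5→2→3, push 5): res(0,4)=25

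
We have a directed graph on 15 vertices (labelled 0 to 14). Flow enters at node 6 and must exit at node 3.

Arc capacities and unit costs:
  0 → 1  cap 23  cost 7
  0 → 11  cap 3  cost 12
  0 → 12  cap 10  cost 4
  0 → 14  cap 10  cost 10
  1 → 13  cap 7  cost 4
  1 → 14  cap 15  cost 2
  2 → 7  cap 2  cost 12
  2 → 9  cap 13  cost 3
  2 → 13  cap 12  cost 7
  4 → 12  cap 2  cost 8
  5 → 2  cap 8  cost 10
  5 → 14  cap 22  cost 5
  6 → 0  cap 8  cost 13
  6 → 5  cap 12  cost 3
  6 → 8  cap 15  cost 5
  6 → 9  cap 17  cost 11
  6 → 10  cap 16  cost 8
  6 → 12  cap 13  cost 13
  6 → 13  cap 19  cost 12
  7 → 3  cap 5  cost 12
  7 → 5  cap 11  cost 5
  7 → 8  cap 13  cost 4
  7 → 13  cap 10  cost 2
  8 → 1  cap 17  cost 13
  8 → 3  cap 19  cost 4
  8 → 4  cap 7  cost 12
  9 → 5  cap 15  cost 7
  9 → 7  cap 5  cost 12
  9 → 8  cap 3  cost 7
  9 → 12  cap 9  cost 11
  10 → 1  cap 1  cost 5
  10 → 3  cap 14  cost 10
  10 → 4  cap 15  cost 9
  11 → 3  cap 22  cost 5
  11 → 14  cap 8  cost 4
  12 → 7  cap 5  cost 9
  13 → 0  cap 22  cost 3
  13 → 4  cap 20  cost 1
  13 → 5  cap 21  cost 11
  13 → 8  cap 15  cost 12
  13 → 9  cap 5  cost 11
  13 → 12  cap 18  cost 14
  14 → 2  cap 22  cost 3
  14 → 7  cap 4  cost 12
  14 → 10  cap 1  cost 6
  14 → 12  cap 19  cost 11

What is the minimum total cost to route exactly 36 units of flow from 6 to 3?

shortest-cost path #1: 6→8→3 push 15 @ unit cost 9 (adds 135)
shortest-cost path #2: 6→10→3 push 14 @ unit cost 18 (adds 252)
shortest-cost path #3: 6→9→8→3 push 3 @ unit cost 22 (adds 66)
shortest-cost path #4: 6→13→8→3 push 1 @ unit cost 28 (adds 28)
shortest-cost path #5: 6→0→11→3 push 3 @ unit cost 30 (adds 90)
total cost = 571

Minimum cost for 36 units: 571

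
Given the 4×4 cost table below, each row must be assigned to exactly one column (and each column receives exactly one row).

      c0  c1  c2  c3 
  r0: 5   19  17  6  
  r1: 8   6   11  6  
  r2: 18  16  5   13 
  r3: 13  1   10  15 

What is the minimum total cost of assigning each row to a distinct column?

Minimum assignment cost: 17

optimal assignment: row0→col0 (cost 5), row1→col3 (cost 6), row2→col2 (cost 5), row3→col1 (cost 1)
total = 5 + 6 + 5 + 1 = 17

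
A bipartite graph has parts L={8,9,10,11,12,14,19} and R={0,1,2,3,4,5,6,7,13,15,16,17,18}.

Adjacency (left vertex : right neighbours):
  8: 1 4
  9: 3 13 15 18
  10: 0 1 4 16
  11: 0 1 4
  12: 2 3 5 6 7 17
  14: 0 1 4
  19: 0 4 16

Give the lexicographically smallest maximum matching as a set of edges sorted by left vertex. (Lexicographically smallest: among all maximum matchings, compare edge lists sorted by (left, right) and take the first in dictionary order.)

Lex-smallest maximum matching: {(8,1), (9,3), (10,0), (11,4), (12,2), (19,16)}

|M| = 6 (so the lex-smallest maximum matching has 6 edges)
process left vertices in ascending order; for each, take the smallest-labelled available neighbour that still permits 6 edges overall, or leave it unmatched if none does
lex-smallest matching: {8-1, 9-3, 10-0, 11-4, 12-2, 19-16}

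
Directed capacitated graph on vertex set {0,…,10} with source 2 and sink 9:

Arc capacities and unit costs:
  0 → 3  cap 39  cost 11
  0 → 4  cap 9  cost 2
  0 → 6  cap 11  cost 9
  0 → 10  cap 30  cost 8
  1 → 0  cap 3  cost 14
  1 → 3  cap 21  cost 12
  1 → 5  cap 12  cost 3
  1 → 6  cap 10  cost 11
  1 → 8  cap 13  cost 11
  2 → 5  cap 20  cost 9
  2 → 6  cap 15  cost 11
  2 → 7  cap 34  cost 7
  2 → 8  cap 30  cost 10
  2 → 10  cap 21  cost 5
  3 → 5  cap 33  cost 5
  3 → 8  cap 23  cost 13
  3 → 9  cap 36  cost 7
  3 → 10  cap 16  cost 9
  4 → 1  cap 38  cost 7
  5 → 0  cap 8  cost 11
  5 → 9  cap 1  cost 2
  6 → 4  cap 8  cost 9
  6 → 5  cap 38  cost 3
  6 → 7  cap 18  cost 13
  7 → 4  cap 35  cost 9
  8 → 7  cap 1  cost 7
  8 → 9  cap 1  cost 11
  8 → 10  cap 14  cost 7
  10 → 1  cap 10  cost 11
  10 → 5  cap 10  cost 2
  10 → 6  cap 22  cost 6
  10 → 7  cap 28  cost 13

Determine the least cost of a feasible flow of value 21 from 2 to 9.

shortest-cost path #1: 2→10→5→9 push 1 @ unit cost 9 (adds 9)
shortest-cost path #2: 2→8→9 push 1 @ unit cost 21 (adds 21)
shortest-cost path #3: 2→10→1→3→9 push 10 @ unit cost 35 (adds 350)
shortest-cost path #4: 2→10→5→0→3→9 push 8 @ unit cost 36 (adds 288)
shortest-cost path #5: 2→7→4→1→3→9 push 1 @ unit cost 42 (adds 42)
total cost = 710

Minimum cost for 21 units: 710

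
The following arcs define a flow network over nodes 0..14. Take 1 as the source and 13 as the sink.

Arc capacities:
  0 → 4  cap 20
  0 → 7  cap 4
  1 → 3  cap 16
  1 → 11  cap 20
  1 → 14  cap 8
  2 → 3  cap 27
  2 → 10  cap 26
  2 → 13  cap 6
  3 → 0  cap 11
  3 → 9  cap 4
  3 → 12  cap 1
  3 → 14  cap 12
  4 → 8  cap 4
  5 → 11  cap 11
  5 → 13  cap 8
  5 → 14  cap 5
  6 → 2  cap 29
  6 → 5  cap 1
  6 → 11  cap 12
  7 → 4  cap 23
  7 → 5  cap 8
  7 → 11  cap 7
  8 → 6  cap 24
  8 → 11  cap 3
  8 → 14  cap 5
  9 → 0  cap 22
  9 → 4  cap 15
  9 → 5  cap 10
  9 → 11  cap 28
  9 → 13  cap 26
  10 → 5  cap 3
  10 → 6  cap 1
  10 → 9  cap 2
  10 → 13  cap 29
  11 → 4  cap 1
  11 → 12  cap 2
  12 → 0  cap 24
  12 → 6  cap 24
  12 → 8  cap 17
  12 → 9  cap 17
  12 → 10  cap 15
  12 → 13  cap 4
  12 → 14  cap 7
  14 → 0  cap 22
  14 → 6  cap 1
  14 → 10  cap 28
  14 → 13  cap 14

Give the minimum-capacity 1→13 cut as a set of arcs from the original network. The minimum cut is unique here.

augment #1: 1→14→13 push 8
augment #2: 1→3→9→13 push 4
augment #3: 1→3→12→13 push 1
augment #4: 1→3→14→13 push 6
augment #5: 1→11→12→13 push 2
augment #6: 1→3→14→10→13 push 5
augment #7: 1→11→4→8→6→2→13 push 1
max flow = 27; residual-reachable set from 1 gives S-side
cut edges (S→T): {(1,3), (1,14), (11,4), (11,12)} total cap 27

Min-cut arcs: {(1,3), (1,14), (11,4), (11,12)} (total capacity 27)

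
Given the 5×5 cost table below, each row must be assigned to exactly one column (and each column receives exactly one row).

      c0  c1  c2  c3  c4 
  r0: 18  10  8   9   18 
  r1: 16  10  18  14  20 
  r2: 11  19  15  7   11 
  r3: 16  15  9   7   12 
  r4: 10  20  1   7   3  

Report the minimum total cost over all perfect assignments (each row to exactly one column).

Minimum assignment cost: 39

optimal assignment: row0→col2 (cost 8), row1→col1 (cost 10), row2→col0 (cost 11), row3→col3 (cost 7), row4→col4 (cost 3)
total = 8 + 10 + 11 + 7 + 3 = 39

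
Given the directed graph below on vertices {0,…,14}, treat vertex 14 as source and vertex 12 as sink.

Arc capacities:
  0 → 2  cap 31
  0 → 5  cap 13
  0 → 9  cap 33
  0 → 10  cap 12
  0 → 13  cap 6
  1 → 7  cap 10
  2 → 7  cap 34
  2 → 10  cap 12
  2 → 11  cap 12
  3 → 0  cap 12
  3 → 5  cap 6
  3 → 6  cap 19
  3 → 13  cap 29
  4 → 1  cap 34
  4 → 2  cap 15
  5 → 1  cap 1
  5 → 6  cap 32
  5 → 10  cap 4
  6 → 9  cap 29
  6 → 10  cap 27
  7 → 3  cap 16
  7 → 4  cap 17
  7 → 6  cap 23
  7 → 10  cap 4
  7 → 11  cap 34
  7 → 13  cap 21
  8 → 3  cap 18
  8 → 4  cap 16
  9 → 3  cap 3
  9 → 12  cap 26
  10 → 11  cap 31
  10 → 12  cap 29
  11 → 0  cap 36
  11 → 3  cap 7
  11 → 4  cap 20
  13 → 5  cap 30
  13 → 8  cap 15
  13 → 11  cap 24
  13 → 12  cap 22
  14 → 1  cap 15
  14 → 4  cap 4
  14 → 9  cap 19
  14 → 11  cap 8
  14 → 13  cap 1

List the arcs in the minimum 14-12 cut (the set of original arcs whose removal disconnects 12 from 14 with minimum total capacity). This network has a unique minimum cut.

augment #1: 14→9→12 push 19
augment #2: 14→13→12 push 1
augment #3: 14→1→7→10→12 push 4
augment #4: 14→1→7→13→12 push 6
augment #5: 14→4→2→10→12 push 4
augment #6: 14→11→0→9→12 push 7
augment #7: 14→11→0→10→12 push 1
max flow = 42; residual-reachable set from 14 gives S-side
cut edges (S→T): {(1,7), (14,4), (14,9), (14,11), (14,13)} total cap 42

Min-cut arcs: {(1,7), (14,4), (14,9), (14,11), (14,13)} (total capacity 42)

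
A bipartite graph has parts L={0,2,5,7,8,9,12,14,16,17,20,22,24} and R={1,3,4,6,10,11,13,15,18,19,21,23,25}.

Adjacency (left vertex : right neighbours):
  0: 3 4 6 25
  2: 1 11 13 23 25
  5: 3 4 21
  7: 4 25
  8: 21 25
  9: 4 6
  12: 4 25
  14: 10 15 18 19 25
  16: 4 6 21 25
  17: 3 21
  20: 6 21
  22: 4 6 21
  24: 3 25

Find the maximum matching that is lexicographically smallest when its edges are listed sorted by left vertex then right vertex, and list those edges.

Lex-smallest maximum matching: {(0,3), (2,1), (5,4), (7,25), (8,21), (9,6), (14,10)}

|M| = 7 (so the lex-smallest maximum matching has 7 edges)
process left vertices in ascending order; for each, take the smallest-labelled available neighbour that still permits 7 edges overall, or leave it unmatched if none does
lex-smallest matching: {0-3, 2-1, 5-4, 7-25, 8-21, 9-6, 14-10}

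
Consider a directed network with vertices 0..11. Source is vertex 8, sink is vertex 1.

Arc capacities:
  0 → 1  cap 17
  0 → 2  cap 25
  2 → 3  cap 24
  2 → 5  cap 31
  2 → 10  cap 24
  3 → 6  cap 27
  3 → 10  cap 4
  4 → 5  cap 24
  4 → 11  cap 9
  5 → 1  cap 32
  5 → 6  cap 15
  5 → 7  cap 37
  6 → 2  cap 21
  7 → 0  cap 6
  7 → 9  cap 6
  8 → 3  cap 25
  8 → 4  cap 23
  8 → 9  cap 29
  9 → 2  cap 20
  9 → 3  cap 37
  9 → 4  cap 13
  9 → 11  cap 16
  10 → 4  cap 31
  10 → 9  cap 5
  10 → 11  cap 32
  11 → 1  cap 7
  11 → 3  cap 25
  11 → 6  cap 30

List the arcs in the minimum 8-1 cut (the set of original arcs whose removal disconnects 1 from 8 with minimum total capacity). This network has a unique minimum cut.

augment #1: 8→4→5→1 push 23
augment #2: 8→9→11→1 push 7
augment #3: 8→9→2→5→1 push 9
augment #4: 8→9→2→5→7→0→1 push 6
max flow = 45; residual-reachable set from 8 gives S-side
cut edges (S→T): {(5,1), (7,0), (11,1)} total cap 45

Min-cut arcs: {(5,1), (7,0), (11,1)} (total capacity 45)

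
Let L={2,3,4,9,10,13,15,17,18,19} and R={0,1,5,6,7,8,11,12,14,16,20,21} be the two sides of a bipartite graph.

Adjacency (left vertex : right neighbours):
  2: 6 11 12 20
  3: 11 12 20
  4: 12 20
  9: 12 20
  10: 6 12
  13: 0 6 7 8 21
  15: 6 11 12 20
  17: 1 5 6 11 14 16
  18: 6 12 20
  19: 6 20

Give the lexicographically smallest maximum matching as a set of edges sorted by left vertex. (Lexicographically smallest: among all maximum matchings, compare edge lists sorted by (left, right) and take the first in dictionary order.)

Lex-smallest maximum matching: {(2,6), (3,11), (4,12), (9,20), (13,0), (17,1)}

|M| = 6 (so the lex-smallest maximum matching has 6 edges)
process left vertices in ascending order; for each, take the smallest-labelled available neighbour that still permits 6 edges overall, or leave it unmatched if none does
lex-smallest matching: {2-6, 3-11, 4-12, 9-20, 13-0, 17-1}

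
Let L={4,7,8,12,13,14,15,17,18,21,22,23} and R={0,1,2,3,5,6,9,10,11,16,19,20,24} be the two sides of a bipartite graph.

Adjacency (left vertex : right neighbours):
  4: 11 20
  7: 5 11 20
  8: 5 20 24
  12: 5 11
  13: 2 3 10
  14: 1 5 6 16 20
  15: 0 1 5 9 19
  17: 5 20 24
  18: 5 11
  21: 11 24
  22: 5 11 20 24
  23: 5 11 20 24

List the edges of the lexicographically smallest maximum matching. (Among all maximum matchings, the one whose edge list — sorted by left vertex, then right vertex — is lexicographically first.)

|M| = 7 (so the lex-smallest maximum matching has 7 edges)
process left vertices in ascending order; for each, take the smallest-labelled available neighbour that still permits 7 edges overall, or leave it unmatched if none does
lex-smallest matching: {4-11, 7-5, 8-20, 13-2, 14-1, 15-0, 17-24}

Lex-smallest maximum matching: {(4,11), (7,5), (8,20), (13,2), (14,1), (15,0), (17,24)}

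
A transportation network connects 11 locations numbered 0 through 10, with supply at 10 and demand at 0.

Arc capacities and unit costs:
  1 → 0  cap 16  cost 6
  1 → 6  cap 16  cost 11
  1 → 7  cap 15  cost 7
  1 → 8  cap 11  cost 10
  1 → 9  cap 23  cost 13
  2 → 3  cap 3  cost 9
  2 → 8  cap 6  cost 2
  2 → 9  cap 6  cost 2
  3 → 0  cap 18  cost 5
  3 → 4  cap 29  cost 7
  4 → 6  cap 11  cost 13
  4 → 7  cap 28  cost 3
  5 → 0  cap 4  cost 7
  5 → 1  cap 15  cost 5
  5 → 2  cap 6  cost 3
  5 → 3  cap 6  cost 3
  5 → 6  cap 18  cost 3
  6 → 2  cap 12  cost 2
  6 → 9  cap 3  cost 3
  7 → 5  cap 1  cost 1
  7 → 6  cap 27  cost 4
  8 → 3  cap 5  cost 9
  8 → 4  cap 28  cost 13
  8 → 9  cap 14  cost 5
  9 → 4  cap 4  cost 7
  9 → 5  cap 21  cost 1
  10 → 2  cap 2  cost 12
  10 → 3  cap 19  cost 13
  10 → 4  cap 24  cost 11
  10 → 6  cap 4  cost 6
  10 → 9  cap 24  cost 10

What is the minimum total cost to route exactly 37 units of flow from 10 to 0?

shortest-cost path #1: 10→6→9→5→0 push 3 @ unit cost 17 (adds 51)
shortest-cost path #2: 10→3→0 push 18 @ unit cost 18 (adds 324)
shortest-cost path #3: 10→9→5→0 push 1 @ unit cost 18 (adds 18)
shortest-cost path #4: 10→9→5→1→0 push 15 @ unit cost 22 (adds 330)
total cost = 723

Minimum cost for 37 units: 723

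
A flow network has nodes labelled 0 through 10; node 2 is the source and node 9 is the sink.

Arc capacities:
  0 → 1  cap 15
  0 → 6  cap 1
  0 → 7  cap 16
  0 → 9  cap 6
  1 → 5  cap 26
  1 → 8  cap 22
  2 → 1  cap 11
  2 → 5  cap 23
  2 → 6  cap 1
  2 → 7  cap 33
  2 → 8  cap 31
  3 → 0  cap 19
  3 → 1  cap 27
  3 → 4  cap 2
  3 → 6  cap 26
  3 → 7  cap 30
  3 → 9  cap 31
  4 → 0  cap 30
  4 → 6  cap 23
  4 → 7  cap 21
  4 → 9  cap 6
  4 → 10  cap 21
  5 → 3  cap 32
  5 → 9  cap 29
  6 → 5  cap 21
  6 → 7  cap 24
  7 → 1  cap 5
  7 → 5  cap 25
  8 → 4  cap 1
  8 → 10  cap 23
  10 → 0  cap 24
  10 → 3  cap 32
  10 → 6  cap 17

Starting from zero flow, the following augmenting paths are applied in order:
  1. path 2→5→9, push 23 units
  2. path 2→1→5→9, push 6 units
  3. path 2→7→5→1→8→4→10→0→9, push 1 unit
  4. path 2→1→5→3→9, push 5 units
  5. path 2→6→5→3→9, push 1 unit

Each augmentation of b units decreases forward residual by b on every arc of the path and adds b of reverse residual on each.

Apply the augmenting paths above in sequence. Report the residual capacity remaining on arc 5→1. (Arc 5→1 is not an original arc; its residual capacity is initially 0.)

Residual capacity of (5,1): 10

after path 1 (2→5→9, push 23): res(5,1)=0
after path 2 (2→1→5→9, push 6): res(5,1)=6
after path 3 (2→7→5→1→8→4→10→0→9, push 1): res(5,1)=5
after path 4 (2→1→5→3→9, push 5): res(5,1)=10
after path 5 (2→6→5→3→9, push 1): res(5,1)=10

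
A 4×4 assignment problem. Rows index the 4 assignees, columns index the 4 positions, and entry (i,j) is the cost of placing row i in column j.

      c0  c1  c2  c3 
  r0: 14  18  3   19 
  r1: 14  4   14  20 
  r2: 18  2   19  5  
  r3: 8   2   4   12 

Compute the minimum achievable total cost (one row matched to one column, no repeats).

optimal assignment: row0→col2 (cost 3), row1→col1 (cost 4), row2→col3 (cost 5), row3→col0 (cost 8)
total = 3 + 4 + 5 + 8 = 20

Minimum assignment cost: 20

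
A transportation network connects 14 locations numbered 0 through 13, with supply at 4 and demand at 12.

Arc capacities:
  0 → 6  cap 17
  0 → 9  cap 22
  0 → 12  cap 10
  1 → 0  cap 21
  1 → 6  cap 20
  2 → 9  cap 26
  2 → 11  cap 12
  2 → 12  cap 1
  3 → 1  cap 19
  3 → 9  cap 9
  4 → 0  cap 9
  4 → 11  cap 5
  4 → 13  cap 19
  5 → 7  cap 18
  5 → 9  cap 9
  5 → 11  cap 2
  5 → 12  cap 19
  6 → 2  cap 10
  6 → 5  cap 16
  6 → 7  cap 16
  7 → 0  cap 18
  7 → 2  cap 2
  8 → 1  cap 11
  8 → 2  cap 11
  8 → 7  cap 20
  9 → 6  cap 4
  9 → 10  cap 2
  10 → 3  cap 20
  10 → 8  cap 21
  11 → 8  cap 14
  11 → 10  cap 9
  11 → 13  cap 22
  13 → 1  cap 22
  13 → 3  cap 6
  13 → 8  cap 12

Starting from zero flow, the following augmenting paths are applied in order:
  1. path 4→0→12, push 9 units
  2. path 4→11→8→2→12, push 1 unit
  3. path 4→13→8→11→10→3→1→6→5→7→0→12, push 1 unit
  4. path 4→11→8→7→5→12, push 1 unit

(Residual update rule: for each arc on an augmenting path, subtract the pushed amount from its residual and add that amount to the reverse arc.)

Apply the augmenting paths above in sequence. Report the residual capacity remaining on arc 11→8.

Residual capacity of (11,8): 13

after path 1 (4→0→12, push 9): res(11,8)=14
after path 2 (4→11→8→2→12, push 1): res(11,8)=13
after path 3 (4→13→8→11→10→3→1→6→5→7→0→12, push 1): res(11,8)=14
after path 4 (4→11→8→7→5→12, push 1): res(11,8)=13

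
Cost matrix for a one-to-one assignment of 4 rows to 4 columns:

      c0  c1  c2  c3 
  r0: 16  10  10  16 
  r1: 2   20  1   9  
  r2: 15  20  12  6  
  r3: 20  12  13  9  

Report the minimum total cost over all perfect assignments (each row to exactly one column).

optimal assignment: row0→col2 (cost 10), row1→col0 (cost 2), row2→col3 (cost 6), row3→col1 (cost 12)
total = 10 + 2 + 6 + 12 = 30

Minimum assignment cost: 30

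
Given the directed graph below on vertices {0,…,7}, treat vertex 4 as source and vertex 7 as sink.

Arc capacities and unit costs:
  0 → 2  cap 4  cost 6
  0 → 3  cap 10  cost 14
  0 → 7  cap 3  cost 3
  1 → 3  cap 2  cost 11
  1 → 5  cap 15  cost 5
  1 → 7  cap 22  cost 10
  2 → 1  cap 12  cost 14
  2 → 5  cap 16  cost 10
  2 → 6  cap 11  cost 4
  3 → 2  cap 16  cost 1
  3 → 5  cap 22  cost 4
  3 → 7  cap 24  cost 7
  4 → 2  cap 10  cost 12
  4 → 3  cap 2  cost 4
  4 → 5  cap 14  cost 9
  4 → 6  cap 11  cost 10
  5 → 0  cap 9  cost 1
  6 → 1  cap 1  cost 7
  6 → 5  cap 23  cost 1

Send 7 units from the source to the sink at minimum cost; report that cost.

shortest-cost path #1: 4→3→7 push 2 @ unit cost 11 (adds 22)
shortest-cost path #2: 4→5→0→7 push 3 @ unit cost 13 (adds 39)
shortest-cost path #3: 4→6→1→7 push 1 @ unit cost 27 (adds 27)
shortest-cost path #4: 4→5→0→3→7 push 1 @ unit cost 31 (adds 31)
total cost = 119

Minimum cost for 7 units: 119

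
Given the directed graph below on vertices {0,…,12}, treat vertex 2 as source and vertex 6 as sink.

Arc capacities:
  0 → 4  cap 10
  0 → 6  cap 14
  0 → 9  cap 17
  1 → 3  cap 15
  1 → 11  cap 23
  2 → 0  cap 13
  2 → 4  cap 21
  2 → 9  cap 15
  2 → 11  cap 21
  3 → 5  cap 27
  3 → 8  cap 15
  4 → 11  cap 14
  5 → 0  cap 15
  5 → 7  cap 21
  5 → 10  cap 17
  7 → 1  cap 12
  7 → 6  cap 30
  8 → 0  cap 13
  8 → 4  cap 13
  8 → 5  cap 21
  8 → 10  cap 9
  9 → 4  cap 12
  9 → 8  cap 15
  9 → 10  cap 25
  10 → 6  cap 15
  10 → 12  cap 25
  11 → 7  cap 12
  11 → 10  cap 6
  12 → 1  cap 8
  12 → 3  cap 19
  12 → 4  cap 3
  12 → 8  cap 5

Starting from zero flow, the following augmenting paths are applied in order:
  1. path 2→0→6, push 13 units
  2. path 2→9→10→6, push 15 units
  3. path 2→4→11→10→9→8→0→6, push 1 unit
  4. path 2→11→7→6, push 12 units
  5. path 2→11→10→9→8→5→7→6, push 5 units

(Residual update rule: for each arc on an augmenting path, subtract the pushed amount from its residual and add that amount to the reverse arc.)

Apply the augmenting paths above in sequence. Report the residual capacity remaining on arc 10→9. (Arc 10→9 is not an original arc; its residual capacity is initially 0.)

Residual capacity of (10,9): 9

after path 1 (2→0→6, push 13): res(10,9)=0
after path 2 (2→9→10→6, push 15): res(10,9)=15
after path 3 (2→4→11→10→9→8→0→6, push 1): res(10,9)=14
after path 4 (2→11→7→6, push 12): res(10,9)=14
after path 5 (2→11→10→9→8→5→7→6, push 5): res(10,9)=9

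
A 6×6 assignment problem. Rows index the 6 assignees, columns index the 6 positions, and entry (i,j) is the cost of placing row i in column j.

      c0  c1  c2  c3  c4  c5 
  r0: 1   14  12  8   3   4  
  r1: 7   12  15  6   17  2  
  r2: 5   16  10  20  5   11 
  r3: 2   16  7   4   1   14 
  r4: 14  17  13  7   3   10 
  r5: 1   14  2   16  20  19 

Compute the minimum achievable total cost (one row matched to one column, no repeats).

Minimum assignment cost: 28

optimal assignment: row0→col0 (cost 1), row1→col5 (cost 2), row2→col1 (cost 16), row3→col3 (cost 4), row4→col4 (cost 3), row5→col2 (cost 2)
total = 1 + 2 + 16 + 4 + 3 + 2 = 28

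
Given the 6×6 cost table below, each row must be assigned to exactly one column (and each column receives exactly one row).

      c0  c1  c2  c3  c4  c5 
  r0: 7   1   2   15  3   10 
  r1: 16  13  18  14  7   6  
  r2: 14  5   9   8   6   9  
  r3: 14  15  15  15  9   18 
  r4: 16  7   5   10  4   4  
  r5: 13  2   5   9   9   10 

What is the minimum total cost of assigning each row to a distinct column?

Minimum assignment cost: 36

optimal assignment: row0→col2 (cost 2), row1→col5 (cost 6), row2→col3 (cost 8), row3→col0 (cost 14), row4→col4 (cost 4), row5→col1 (cost 2)
total = 2 + 6 + 8 + 14 + 4 + 2 = 36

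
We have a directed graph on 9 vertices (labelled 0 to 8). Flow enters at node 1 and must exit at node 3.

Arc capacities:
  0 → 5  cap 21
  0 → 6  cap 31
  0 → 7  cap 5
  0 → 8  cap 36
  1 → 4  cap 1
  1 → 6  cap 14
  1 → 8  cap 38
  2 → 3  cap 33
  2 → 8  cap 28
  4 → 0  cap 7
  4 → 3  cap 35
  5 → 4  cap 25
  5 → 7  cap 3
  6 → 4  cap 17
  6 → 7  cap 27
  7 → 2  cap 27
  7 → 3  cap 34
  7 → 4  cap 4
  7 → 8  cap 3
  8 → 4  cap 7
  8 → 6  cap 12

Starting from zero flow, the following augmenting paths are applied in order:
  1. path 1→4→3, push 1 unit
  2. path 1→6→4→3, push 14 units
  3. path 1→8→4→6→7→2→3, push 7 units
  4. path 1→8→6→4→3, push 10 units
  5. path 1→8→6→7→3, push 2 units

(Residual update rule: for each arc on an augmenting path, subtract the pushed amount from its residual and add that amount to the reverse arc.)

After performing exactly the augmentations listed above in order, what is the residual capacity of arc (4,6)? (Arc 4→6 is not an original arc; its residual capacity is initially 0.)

Residual capacity of (4,6): 17

after path 1 (1→4→3, push 1): res(4,6)=0
after path 2 (1→6→4→3, push 14): res(4,6)=14
after path 3 (1→8→4→6→7→2→3, push 7): res(4,6)=7
after path 4 (1→8→6→4→3, push 10): res(4,6)=17
after path 5 (1→8→6→7→3, push 2): res(4,6)=17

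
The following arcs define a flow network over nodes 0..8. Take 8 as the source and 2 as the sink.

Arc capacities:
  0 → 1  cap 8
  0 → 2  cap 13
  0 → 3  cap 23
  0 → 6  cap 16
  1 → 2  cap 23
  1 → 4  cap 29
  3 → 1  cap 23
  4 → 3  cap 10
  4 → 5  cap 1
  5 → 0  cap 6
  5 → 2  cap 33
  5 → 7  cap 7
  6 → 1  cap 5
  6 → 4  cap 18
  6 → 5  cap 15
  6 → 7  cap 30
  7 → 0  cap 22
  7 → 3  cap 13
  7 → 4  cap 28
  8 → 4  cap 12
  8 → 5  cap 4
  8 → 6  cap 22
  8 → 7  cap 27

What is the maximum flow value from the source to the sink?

Maximum flow value: 56

augment #1: 8→5→2 bottleneck 4, total now 4
augment #2: 8→4→5→2 bottleneck 1, total now 5
augment #3: 8→6→1→2 bottleneck 5, total now 10
augment #4: 8→6→5→2 bottleneck 15, total now 25
augment #5: 8→7→0→2 bottleneck 13, total now 38
augment #6: 8→4→3→1→2 bottleneck 10, total now 48
augment #7: 8→7→0→1→2 bottleneck 8, total now 56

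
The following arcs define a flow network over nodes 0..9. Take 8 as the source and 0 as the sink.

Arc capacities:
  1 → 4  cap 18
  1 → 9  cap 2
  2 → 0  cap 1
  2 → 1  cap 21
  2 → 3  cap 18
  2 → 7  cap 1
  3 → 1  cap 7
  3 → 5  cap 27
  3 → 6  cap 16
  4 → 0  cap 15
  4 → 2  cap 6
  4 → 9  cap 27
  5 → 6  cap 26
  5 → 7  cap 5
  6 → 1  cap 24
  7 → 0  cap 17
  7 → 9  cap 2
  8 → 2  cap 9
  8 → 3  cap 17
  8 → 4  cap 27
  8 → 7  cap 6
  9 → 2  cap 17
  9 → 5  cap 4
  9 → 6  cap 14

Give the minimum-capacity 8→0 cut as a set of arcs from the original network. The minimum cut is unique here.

augment #1: 8→2→0 push 1
augment #2: 8→4→0 push 15
augment #3: 8→7→0 push 6
augment #4: 8→2→7→0 push 1
augment #5: 8→3→5→7→0 push 5
max flow = 28; residual-reachable set from 8 gives S-side
cut edges (S→T): {(2,0), (2,7), (4,0), (5,7), (8,7)} total cap 28

Min-cut arcs: {(2,0), (2,7), (4,0), (5,7), (8,7)} (total capacity 28)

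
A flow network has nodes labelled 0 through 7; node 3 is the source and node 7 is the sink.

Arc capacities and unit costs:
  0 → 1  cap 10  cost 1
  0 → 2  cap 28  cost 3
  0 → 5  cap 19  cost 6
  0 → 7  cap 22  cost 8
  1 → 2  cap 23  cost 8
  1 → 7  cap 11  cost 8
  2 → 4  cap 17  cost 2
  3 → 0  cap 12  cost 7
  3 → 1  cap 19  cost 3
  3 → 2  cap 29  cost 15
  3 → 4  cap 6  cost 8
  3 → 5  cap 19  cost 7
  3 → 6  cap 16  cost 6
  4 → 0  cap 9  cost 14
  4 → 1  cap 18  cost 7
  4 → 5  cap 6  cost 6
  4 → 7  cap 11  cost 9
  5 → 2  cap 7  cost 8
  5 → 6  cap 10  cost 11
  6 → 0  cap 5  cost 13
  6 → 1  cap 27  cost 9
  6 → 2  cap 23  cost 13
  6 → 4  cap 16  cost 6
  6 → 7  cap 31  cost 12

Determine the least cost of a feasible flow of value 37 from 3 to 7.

Minimum cost for 37 units: 547

shortest-cost path #1: 3→1→7 push 11 @ unit cost 11 (adds 121)
shortest-cost path #2: 3→0→7 push 12 @ unit cost 15 (adds 180)
shortest-cost path #3: 3→4→7 push 6 @ unit cost 17 (adds 102)
shortest-cost path #4: 3→6→7 push 8 @ unit cost 18 (adds 144)
total cost = 547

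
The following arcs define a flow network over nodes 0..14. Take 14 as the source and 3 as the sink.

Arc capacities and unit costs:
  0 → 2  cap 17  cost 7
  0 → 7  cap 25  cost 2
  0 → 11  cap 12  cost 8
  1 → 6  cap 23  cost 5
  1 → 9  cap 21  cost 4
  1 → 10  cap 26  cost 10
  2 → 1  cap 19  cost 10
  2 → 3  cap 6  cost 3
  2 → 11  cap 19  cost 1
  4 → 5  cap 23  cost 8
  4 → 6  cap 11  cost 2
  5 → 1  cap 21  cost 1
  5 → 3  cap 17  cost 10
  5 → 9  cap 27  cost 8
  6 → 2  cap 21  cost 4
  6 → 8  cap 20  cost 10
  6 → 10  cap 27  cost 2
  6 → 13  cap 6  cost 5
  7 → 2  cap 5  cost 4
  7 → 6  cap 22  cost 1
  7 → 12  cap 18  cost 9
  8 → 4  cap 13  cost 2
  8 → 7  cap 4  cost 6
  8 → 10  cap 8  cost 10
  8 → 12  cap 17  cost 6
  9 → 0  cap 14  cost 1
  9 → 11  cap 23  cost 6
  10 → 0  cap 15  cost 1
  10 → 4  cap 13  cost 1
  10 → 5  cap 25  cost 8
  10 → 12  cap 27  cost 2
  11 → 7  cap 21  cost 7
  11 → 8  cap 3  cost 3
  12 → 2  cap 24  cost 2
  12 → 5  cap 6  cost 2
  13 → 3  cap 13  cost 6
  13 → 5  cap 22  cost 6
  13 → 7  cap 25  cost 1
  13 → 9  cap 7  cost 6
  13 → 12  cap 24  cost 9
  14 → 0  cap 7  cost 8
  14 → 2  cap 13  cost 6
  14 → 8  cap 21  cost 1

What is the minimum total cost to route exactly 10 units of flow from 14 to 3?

Minimum cost for 10 units: 118

shortest-cost path #1: 14→2→3 push 6 @ unit cost 9 (adds 54)
shortest-cost path #2: 14→8→4→6→13→3 push 4 @ unit cost 16 (adds 64)
total cost = 118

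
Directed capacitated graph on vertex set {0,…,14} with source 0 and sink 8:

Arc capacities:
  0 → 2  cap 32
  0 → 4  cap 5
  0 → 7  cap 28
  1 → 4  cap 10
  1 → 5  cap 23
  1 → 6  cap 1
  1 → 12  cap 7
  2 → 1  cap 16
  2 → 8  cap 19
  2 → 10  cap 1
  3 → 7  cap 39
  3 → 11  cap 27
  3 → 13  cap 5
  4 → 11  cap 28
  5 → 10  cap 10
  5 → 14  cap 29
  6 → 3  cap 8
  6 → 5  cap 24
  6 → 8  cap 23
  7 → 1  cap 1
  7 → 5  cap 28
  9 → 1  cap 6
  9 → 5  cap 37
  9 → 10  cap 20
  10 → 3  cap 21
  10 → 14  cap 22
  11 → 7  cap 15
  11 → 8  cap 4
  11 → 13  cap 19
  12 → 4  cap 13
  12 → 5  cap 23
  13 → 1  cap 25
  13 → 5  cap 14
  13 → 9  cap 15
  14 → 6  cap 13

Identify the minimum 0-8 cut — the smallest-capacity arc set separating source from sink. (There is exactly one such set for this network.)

augment #1: 0→2→8 push 19
augment #2: 0→4→11→8 push 4
augment #3: 0→2→1→6→8 push 1
augment #4: 0→2→10→14→6→8 push 1
augment #5: 0→7→5→14→6→8 push 12
max flow = 37; residual-reachable set from 0 gives S-side
cut edges (S→T): {(1,6), (2,8), (11,8), (14,6)} total cap 37

Min-cut arcs: {(1,6), (2,8), (11,8), (14,6)} (total capacity 37)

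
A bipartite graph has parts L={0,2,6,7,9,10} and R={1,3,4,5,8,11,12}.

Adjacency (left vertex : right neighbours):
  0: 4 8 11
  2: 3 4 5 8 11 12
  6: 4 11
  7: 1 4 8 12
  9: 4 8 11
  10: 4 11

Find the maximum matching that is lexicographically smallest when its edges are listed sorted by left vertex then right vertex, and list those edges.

|M| = 5 (so the lex-smallest maximum matching has 5 edges)
process left vertices in ascending order; for each, take the smallest-labelled available neighbour that still permits 5 edges overall, or leave it unmatched if none does
lex-smallest matching: {0-4, 2-3, 6-11, 7-1, 9-8}

Lex-smallest maximum matching: {(0,4), (2,3), (6,11), (7,1), (9,8)}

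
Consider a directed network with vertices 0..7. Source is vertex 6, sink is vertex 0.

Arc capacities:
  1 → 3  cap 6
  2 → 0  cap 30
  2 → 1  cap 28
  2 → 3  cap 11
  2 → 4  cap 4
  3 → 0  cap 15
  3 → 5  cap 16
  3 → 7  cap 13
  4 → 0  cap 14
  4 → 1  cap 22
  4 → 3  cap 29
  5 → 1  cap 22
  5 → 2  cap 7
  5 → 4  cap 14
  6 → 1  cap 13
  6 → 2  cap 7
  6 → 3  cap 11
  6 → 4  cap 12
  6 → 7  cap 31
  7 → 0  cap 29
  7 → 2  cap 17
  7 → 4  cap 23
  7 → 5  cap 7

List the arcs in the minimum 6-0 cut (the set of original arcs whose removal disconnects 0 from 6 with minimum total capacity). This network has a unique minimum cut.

Min-cut arcs: {(1,3), (6,2), (6,3), (6,4), (6,7)} (total capacity 67)

augment #1: 6→2→0 push 7
augment #2: 6→3→0 push 11
augment #3: 6→4→0 push 12
augment #4: 6→7→0 push 29
augment #5: 6→1→3→0 push 4
augment #6: 6→7→2→0 push 2
augment #7: 6→1→3→5→2→0 push 2
max flow = 67; residual-reachable set from 6 gives S-side
cut edges (S→T): {(1,3), (6,2), (6,3), (6,4), (6,7)} total cap 67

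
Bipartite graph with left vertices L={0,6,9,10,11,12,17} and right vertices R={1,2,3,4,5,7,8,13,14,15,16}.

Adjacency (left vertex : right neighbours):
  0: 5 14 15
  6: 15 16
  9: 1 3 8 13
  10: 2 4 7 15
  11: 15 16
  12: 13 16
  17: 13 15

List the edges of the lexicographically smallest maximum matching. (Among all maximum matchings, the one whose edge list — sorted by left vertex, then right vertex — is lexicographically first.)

|M| = 6 (so the lex-smallest maximum matching has 6 edges)
process left vertices in ascending order; for each, take the smallest-labelled available neighbour that still permits 6 edges overall, or leave it unmatched if none does
lex-smallest matching: {0-5, 6-15, 9-1, 10-2, 11-16, 12-13}

Lex-smallest maximum matching: {(0,5), (6,15), (9,1), (10,2), (11,16), (12,13)}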